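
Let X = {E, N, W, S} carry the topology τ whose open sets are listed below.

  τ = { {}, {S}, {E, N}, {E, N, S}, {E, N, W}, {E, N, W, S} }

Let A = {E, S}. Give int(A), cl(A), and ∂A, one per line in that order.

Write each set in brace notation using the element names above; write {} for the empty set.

interior: largest open inside A is {S} (from {}, {S})
cl via duality: int({N, W}) = {}, so X∖{} = {E, N, W, S}
cl∖int = {E, N, W}

int(A) = {S}
cl(A)  = {E, N, W, S}
∂A     = {E, N, W}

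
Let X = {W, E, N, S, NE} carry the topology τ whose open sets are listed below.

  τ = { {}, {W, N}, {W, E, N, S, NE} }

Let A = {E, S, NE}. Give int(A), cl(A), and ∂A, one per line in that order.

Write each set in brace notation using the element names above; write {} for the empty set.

int(A) = {}
cl(A)  = {E, S, NE}
∂A     = {E, S, NE}

U open, U⊆A: {}. int(A) = ⋃ = {}
X∖A={W, N}, int(X∖A)={W, N}, hence cl(A)={E, S, NE}
∂A: remove int from cl → {E, S, NE}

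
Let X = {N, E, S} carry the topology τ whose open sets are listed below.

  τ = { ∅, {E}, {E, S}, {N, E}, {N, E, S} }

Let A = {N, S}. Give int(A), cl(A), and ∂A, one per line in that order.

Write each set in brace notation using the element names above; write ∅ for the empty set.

U open, U⊆A: ∅. int(A) = ⋃ = ∅
X∖A={E}, int(X∖A)={E}, hence cl(A)={N, S}
∂A: remove int from cl → {N, S}

int(A) = ∅
cl(A)  = {N, S}
∂A     = {N, S}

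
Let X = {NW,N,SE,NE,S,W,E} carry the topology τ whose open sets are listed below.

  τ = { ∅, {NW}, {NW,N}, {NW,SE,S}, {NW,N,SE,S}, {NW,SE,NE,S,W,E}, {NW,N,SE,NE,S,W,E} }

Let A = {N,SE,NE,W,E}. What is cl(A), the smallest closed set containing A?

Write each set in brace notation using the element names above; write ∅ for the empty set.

{N,SE,NE,S,W,E}

X∖A={NW,S}, int(X∖A)={NW}, hence cl(A)={N,SE,NE,S,W,E}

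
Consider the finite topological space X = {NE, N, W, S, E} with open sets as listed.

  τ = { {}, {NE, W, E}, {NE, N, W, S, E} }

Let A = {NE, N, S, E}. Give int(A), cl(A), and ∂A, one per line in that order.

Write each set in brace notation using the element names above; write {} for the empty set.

int(A) = {}
cl(A)  = {NE, N, W, S, E}
∂A     = {NE, N, W, S, E}

U open, U⊆A: {}. int(A) = ⋃ = {}
X∖A={W}, int(X∖A)={}, hence cl(A)={NE, N, W, S, E}
∂A: remove int from cl → {NE, N, W, S, E}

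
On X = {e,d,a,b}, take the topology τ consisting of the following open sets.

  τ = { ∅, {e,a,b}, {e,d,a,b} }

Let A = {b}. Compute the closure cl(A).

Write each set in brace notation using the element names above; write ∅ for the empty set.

closure: X∖int(X∖A) = X∖∅ = {e,d,a,b}

{e,d,a,b}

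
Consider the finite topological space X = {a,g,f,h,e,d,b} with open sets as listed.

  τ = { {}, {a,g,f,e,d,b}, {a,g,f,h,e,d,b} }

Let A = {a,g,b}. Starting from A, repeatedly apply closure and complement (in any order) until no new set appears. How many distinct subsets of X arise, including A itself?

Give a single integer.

closure: X∖int(X∖A) = X∖{} = {a,g,f,h,e,d,b}
Let k=closure and c=complement:
  1. A     = {a,g,b}
  2. kA    = {a,g,f,h,e,d,b}
  3. cA    = {f,h,e,d}
  4. ckA   = {}
— saturated at 4

4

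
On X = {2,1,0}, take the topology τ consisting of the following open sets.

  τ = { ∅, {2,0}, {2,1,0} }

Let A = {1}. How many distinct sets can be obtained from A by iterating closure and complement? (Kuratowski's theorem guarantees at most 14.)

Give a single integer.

4

complement {2,0}; its interior {2,0}; cl(A) = X∖{2,0} = {1}
With k = closure, c = complement:
  1. A     = {1}
  2. cA    = {2,0}
  3. kcA   = {2,1,0}
  4. ckcA  = ∅
k, c of each give nothing new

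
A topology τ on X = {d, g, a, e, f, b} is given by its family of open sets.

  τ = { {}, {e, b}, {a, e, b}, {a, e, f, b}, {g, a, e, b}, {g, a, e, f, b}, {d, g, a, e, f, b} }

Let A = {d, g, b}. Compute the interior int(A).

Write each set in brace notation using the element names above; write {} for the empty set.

opens ⊆ A: {}; union → int = {}

{}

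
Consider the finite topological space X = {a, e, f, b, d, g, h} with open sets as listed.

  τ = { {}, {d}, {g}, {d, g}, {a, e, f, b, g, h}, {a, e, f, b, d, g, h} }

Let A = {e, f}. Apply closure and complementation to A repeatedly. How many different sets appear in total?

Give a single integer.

closure: X∖int(X∖A) = X∖{d, g} = {a, e, f, b, h}
Let k=closure and c=complement:
  1. A     = {e, f}
  2. kA    = {a, e, f, b, h}
  3. cA    = {a, b, d, g, h}
  4. ckA   = {d, g}
  5. kcA   = {a, e, f, b, d, g, h}
  6. ckcA  = {}
— saturated at 6

6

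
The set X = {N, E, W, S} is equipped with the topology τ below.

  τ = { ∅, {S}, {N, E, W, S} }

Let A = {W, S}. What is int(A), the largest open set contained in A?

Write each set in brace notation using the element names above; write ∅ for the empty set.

{S}

interior: largest open inside A is {S} (from ∅, {S})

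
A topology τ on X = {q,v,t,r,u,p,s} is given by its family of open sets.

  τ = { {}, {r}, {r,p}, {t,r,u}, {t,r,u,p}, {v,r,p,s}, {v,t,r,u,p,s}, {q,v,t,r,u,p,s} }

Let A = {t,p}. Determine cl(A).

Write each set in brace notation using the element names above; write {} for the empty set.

{q,v,t,u,p,s}

closure: X∖int(X∖A) = X∖{r} = {q,v,t,u,p,s}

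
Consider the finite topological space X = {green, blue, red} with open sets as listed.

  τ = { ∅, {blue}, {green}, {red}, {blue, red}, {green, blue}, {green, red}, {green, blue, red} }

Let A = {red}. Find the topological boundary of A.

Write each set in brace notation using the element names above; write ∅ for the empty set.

U open, U⊆A: ∅, {red}. int(A) = ⋃ = {red}
X∖A={green, blue}, int(X∖A)={green, blue}, hence cl(A)={red}
∂A: remove int from cl → ∅

∅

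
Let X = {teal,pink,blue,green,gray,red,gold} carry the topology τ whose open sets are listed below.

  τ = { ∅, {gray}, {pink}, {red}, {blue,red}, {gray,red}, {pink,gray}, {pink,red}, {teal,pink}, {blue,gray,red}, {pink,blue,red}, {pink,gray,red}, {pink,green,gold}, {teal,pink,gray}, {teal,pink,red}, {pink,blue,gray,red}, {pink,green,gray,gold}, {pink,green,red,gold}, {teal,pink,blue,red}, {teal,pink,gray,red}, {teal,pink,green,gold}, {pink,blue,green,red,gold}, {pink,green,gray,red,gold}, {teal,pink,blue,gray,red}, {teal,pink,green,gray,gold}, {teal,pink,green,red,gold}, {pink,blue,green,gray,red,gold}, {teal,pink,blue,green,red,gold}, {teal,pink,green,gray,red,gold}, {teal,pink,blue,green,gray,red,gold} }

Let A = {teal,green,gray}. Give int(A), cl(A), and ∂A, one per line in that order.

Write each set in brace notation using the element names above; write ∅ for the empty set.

int(A) = {gray}
cl(A)  = {teal,green,gray,gold}
∂A     = {teal,green,gold}

interior: largest open inside A is {gray} (from ∅, {gray})
cl via duality: int({pink,blue,red,gold}) = {pink,blue,red}, so X∖{pink,blue,red} = {teal,green,gray,gold}
cl∖int = {teal,green,gold}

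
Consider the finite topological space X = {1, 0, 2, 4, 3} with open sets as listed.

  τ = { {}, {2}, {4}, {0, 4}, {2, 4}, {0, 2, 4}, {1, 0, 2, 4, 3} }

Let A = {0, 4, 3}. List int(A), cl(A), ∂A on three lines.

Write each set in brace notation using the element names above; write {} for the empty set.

U open, U⊆A: {}, {4}, {0, 4}. int(A) = ⋃ = {0, 4}
X∖A={1, 2}, int(X∖A)={2}, hence cl(A)={1, 0, 4, 3}
∂A: remove int from cl → {1, 3}

int(A) = {0, 4}
cl(A)  = {1, 0, 4, 3}
∂A     = {1, 3}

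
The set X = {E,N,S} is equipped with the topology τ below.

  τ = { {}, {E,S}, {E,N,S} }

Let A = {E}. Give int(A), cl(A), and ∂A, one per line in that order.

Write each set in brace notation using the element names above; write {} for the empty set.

int(A) = {}
cl(A)  = {E,N,S}
∂A     = {E,N,S}

interior: largest open inside A is {} (from {})
cl via duality: int({N,S}) = {}, so X∖{} = {E,N,S}
cl∖int = {E,N,S}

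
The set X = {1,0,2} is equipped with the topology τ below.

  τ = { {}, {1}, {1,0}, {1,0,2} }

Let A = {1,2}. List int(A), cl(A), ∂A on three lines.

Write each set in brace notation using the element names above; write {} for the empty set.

int(A) = {1}
cl(A)  = {1,0,2}
∂A     = {0,2}

open subsets of A: {}, {1}; so int(A) = {1}
closure: X∖int(X∖A) = X∖{} = {1,0,2}
∂A = {1,0,2} minus {1} = {0,2}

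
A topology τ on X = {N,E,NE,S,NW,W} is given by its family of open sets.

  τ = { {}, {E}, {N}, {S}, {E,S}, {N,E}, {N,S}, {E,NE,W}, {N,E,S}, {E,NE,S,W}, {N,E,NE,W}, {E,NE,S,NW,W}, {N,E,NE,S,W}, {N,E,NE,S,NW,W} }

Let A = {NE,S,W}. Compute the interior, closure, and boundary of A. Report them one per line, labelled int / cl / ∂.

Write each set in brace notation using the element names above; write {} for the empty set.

opens ⊆ A: {}, {S}; union → int = {S}
complement {N,E,NW}; its interior {N,E}; cl(A) = X∖{N,E} = {NE,S,NW,W}
boundary = {NE,S,NW,W} ∖ {S} = {NE,NW,W}

int(A) = {S}
cl(A)  = {NE,S,NW,W}
∂A     = {NE,NW,W}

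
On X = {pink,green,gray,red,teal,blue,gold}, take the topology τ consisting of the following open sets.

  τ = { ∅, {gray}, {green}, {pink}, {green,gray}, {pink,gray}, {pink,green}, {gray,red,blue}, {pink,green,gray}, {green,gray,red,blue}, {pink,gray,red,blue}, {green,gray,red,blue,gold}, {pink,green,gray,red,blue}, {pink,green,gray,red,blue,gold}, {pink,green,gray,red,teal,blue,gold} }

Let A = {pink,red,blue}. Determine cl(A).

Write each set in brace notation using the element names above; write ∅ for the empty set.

X∖A={green,gray,teal,gold}, int(X∖A)={green,gray}, hence cl(A)={pink,red,teal,blue,gold}

{pink,red,teal,blue,gold}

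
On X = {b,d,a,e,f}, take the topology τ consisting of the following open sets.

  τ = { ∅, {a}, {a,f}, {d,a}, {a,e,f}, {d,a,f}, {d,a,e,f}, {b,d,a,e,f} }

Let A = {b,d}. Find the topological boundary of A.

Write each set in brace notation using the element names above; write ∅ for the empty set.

{b,d}

interior: largest open inside A is ∅ (from ∅)
cl via duality: int({a,e,f}) = {a,e,f}, so X∖{a,e,f} = {b,d}
cl∖int = {b,d}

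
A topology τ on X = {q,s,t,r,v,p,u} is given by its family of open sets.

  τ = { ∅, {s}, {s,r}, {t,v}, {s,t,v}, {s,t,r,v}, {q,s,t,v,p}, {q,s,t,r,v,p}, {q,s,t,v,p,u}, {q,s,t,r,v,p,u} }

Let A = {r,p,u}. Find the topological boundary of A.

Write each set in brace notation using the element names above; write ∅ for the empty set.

opens ⊆ A: ∅; union → int = ∅
complement {q,s,t,v}; its interior {s,t,v}; cl(A) = X∖{s,t,v} = {q,r,p,u}
boundary = {q,r,p,u} ∖ ∅ = {q,r,p,u}

{q,r,p,u}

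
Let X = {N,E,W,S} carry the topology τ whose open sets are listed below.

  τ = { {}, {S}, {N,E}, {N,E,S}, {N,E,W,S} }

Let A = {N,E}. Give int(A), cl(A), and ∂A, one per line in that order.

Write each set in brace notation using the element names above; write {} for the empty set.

open subsets of A: {}, {N,E}; so int(A) = {N,E}
closure: X∖int(X∖A) = X∖{S} = {N,E,W}
∂A = {N,E,W} minus {N,E} = {W}

int(A) = {N,E}
cl(A)  = {N,E,W}
∂A     = {W}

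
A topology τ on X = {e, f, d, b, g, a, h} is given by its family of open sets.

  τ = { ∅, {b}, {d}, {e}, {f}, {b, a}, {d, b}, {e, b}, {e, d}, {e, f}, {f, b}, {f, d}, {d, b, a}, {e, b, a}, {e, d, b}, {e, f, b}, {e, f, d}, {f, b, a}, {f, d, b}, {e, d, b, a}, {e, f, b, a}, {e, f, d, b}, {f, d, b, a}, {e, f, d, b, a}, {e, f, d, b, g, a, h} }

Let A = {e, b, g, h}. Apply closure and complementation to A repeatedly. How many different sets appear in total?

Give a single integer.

8

complement {f, d, a}; its interior {f, d}; cl(A) = X∖{f, d} = {e, b, g, a, h}
With k = closure, c = complement:
  1. A     = {e, b, g, h}
  2. kA    = {e, b, g, a, h}
  3. cA    = {f, d, a}
  4. ckA   = {f, d}
  5. kcA   = {f, d, g, a, h}
  6. kckA  = {f, d, g, h}
  7. ckcA  = {e, b}
  8. ckckA = {e, b, a}
k, c of each give nothing new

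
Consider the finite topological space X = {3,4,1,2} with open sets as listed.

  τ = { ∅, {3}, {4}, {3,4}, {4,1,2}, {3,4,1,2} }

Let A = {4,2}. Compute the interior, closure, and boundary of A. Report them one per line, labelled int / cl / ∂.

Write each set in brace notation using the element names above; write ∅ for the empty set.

opens ⊆ A: ∅, {4}; union → int = {4}
complement {3,1}; its interior {3}; cl(A) = X∖{3} = {4,1,2}
boundary = {4,1,2} ∖ {4} = {1,2}

int(A) = {4}
cl(A)  = {4,1,2}
∂A     = {1,2}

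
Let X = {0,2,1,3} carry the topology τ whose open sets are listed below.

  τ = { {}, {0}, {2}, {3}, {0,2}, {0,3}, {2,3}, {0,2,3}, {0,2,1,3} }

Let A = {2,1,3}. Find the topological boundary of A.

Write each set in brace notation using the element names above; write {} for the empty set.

open subsets of A: {}, {2}, {3}, {2,3}; so int(A) = {2,3}
closure: X∖int(X∖A) = X∖{0} = {2,1,3}
∂A = {2,1,3} minus {2,3} = {1}

{1}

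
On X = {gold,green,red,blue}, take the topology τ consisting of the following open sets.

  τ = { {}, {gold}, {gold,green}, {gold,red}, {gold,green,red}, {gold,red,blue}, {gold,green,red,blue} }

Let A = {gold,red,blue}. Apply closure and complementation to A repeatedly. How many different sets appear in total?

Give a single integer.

closure: X∖int(X∖A) = X∖{} = {gold,green,red,blue}
Let k=closure and c=complement:
  1. A     = {gold,red,blue}
  2. kA    = {gold,green,red,blue}
  3. cA    = {green}
  4. ckA   = {}
— saturated at 4

4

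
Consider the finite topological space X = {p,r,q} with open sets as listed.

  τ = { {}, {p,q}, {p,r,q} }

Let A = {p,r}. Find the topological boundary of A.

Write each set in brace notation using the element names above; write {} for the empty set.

{p,r,q}

open subsets of A: {}; so int(A) = {}
closure: X∖int(X∖A) = X∖{} = {p,r,q}
∂A = {p,r,q} minus {} = {p,r,q}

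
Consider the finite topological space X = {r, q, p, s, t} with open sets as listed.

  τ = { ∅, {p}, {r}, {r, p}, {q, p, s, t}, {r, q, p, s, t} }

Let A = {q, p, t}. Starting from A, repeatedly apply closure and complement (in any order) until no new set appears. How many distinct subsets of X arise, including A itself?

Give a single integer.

6

complement {r, s}; its interior {r}; cl(A) = X∖{r} = {q, p, s, t}
With k = closure, c = complement:
  1. A     = {q, p, t}
  2. kA    = {q, p, s, t}
  3. cA    = {r, s}
  4. ckA   = {r}
  5. kcA   = {r, q, s, t}
  6. ckcA  = {p}
k, c of each give nothing new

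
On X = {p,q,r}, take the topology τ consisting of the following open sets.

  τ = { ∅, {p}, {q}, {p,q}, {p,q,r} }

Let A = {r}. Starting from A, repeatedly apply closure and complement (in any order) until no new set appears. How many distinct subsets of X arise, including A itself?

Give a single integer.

complement {p,q}; its interior {p,q}; cl(A) = X∖{p,q} = {r}
With k = closure, c = complement:
  1. A     = {r}
  2. cA    = {p,q}
  3. kcA   = {p,q,r}
  4. ckcA  = ∅
k, c of each give nothing new

4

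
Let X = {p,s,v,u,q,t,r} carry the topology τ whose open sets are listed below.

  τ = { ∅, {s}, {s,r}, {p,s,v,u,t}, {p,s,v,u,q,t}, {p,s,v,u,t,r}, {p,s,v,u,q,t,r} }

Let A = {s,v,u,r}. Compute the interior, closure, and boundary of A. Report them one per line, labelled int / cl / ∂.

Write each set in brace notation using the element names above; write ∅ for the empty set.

int(A) = {s,r}
cl(A)  = {p,s,v,u,q,t,r}
∂A     = {p,v,u,q,t}

open subsets of A: ∅, {s}, {s,r}; so int(A) = {s,r}
closure: X∖int(X∖A) = X∖∅ = {p,s,v,u,q,t,r}
∂A = {p,s,v,u,q,t,r} minus {s,r} = {p,v,u,q,t}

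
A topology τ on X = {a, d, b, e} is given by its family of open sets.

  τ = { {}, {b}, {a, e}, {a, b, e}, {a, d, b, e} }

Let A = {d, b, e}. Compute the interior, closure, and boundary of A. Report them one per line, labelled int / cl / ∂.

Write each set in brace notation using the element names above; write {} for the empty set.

int(A) = {b}
cl(A)  = {a, d, b, e}
∂A     = {a, d, e}

opens ⊆ A: {}, {b}; union → int = {b}
complement {a}; its interior {}; cl(A) = X∖{} = {a, d, b, e}
boundary = {a, d, b, e} ∖ {b} = {a, d, e}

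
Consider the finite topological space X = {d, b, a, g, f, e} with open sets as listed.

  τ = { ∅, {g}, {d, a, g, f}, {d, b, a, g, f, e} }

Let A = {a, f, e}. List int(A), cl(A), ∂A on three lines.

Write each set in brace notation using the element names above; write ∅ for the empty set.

U open, U⊆A: ∅. int(A) = ⋃ = ∅
X∖A={d, b, g}, int(X∖A)={g}, hence cl(A)={d, b, a, f, e}
∂A: remove int from cl → {d, b, a, f, e}

int(A) = ∅
cl(A)  = {d, b, a, f, e}
∂A     = {d, b, a, f, e}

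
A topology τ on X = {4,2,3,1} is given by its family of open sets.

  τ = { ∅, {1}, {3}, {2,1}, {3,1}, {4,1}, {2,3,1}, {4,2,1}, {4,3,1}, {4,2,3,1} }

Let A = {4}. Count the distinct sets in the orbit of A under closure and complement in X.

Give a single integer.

4

X∖A={2,3,1}, int(X∖A)={2,3,1}, hence cl(A)={4}
Orbit (k=closure, c=complement):
  1. A     = {4}
  2. cA    = {2,3,1}
  3. kcA   = {4,2,3,1}
  4. ckcA  = ∅
(closed under both — stop)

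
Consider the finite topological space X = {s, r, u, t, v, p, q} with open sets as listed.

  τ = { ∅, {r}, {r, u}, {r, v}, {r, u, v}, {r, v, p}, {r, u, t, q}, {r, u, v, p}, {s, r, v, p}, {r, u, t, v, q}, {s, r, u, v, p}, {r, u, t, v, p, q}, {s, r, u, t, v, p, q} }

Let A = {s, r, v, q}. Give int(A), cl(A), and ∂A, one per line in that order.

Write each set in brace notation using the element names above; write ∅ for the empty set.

int(A) = {r, v}
cl(A)  = {s, r, u, t, v, p, q}
∂A     = {s, u, t, p, q}

interior: largest open inside A is {r, v} (from ∅, {r}, {r, v})
cl via duality: int({u, t, p}) = ∅, so X∖∅ = {s, r, u, t, v, p, q}
cl∖int = {s, u, t, p, q}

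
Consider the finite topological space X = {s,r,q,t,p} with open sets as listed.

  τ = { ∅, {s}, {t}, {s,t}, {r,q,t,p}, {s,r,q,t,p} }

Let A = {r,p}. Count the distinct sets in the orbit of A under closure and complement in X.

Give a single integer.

6

closure: X∖int(X∖A) = X∖{s,t} = {r,q,p}
Let k=closure and c=complement:
  1. A     = {r,p}
  2. kA    = {r,q,p}
  3. cA    = {s,q,t}
  4. ckA   = {s,t}
  5. kcA   = {s,r,q,t,p}
  6. ckcA  = ∅
— saturated at 6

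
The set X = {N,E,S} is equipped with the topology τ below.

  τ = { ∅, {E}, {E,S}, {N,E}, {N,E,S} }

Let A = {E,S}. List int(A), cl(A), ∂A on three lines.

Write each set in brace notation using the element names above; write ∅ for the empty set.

int(A) = {E,S}
cl(A)  = {N,E,S}
∂A     = {N}

open subsets of A: ∅, {E}, {E,S}; so int(A) = {E,S}
closure: X∖int(X∖A) = X∖∅ = {N,E,S}
∂A = {N,E,S} minus {E,S} = {N}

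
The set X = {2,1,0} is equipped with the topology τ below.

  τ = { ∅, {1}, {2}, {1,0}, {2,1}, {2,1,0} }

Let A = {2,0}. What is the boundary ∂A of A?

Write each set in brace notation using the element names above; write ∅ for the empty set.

{0}

open subsets of A: ∅, {2}; so int(A) = {2}
closure: X∖int(X∖A) = X∖{1} = {2,0}
∂A = {2,0} minus {2} = {0}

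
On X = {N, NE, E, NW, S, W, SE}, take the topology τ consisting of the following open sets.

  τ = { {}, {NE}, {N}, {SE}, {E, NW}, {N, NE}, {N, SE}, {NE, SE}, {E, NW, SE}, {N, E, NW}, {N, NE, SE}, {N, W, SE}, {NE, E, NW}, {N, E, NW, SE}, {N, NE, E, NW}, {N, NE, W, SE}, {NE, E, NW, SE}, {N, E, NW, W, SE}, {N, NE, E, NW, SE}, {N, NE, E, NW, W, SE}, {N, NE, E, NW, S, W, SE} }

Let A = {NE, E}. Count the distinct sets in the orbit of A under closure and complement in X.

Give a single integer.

complement {N, NW, S, W, SE}; its interior {N, W, SE}; cl(A) = X∖{N, W, SE} = {NE, E, NW, S}
With k = closure, c = complement:
  1. A     = {NE, E}
  2. kA    = {NE, E, NW, S}
  3. cA    = {N, NW, S, W, SE}
  4. ckA   = {N, W, SE}
  5. kcA   = {N, E, NW, S, W, SE}
  6. kckA  = {N, S, W, SE}
  7. ckcA  = {NE}
  8. ckckA = {NE, E, NW}
  9. kckcA = {NE, S}
  10. ckckcA = {N, E, NW, W, SE}
k, c of each give nothing new

10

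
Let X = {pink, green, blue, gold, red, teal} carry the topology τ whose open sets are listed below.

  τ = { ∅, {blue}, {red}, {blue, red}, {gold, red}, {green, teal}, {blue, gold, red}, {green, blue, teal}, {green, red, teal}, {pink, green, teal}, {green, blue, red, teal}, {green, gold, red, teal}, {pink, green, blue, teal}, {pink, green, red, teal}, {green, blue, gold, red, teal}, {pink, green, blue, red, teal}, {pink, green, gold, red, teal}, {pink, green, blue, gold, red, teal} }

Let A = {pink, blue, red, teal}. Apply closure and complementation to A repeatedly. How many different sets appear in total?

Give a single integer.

8

complement {green, gold}; its interior ∅; cl(A) = X∖∅ = {pink, green, blue, gold, red, teal}
With k = closure, c = complement:
  1. A     = {pink, blue, red, teal}
  2. kA    = {pink, green, blue, gold, red, teal}
  3. cA    = {green, gold}
  4. ckA   = ∅
  5. kcA   = {pink, green, gold, teal}
  6. ckcA  = {blue, red}
  7. kckcA = {blue, gold, red}
  8. ckckcA = {pink, green, teal}
k, c of each give nothing new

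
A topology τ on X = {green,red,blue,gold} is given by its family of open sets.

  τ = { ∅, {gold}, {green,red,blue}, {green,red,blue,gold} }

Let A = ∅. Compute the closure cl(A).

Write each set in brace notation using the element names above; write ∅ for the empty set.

cl via duality: int({green,red,blue,gold}) = {green,red,blue,gold}, so X∖{green,red,blue,gold} = ∅

∅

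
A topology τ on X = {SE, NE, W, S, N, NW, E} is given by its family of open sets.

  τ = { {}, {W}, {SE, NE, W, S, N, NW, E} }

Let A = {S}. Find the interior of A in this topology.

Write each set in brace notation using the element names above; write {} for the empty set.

{}

interior: largest open inside A is {} (from {})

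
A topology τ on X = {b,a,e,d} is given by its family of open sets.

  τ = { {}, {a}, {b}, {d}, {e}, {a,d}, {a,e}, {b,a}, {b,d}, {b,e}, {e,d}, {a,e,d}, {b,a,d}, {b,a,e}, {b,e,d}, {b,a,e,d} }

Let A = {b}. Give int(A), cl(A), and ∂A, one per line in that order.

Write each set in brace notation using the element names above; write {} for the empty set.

open subsets of A: {}, {b}; so int(A) = {b}
closure: X∖int(X∖A) = X∖{a,e,d} = {b}
∂A = {b} minus {b} = {}

int(A) = {b}
cl(A)  = {b}
∂A     = {}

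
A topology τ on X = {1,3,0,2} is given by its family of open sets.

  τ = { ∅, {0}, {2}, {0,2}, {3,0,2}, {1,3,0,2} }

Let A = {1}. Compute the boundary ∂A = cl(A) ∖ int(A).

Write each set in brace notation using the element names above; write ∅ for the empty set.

{1}

U open, U⊆A: ∅. int(A) = ⋃ = ∅
X∖A={3,0,2}, int(X∖A)={3,0,2}, hence cl(A)={1}
∂A: remove int from cl → {1}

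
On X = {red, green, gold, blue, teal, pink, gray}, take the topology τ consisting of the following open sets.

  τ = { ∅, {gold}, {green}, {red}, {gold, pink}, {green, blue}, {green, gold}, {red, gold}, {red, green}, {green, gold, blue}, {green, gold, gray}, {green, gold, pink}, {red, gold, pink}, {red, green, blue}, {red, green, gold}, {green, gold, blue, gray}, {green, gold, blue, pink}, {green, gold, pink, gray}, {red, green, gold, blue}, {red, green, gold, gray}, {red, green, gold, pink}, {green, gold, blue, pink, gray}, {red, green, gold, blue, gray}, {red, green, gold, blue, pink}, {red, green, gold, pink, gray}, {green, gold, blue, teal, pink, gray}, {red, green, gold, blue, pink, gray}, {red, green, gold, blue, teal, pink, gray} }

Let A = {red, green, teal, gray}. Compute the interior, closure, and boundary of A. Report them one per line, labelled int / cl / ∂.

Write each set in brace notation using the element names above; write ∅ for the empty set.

int(A) = {red, green}
cl(A)  = {red, green, blue, teal, gray}
∂A     = {blue, teal, gray}

interior: largest open inside A is {red, green} (from ∅, {green}, {red}, {red, green})
cl via duality: int({gold, blue, pink}) = {gold, pink}, so X∖{gold, pink} = {red, green, blue, teal, gray}
cl∖int = {blue, teal, gray}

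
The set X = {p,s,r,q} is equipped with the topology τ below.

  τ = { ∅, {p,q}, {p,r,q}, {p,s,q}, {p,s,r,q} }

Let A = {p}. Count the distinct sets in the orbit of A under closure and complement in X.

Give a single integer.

4

cl via duality: int({s,r,q}) = ∅, so X∖∅ = {p,s,r,q}
Write k for closure, c for complement:
  1. A     = {p}
  2. kA    = {p,s,r,q}
  3. cA    = {s,r,q}
  4. ckA   = ∅
applying k or c yields no new set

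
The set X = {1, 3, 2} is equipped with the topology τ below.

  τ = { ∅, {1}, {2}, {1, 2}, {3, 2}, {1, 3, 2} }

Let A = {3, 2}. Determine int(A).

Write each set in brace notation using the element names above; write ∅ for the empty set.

{3, 2}

open subsets of A: ∅, {2}, {3, 2}; so int(A) = {3, 2}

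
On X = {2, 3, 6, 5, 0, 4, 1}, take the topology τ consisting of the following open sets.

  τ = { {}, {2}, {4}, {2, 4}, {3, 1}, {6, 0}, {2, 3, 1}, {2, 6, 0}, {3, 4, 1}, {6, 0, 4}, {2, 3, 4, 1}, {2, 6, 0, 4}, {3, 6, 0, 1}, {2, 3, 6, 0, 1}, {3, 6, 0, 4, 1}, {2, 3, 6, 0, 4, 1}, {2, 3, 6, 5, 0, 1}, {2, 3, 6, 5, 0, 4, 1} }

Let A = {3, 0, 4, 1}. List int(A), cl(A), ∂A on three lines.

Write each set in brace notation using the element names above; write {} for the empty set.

open subsets of A: {}, {4}, {3, 1}, {3, 4, 1}; so int(A) = {3, 4, 1}
closure: X∖int(X∖A) = X∖{2} = {3, 6, 5, 0, 4, 1}
∂A = {3, 6, 5, 0, 4, 1} minus {3, 4, 1} = {6, 5, 0}

int(A) = {3, 4, 1}
cl(A)  = {3, 6, 5, 0, 4, 1}
∂A     = {6, 5, 0}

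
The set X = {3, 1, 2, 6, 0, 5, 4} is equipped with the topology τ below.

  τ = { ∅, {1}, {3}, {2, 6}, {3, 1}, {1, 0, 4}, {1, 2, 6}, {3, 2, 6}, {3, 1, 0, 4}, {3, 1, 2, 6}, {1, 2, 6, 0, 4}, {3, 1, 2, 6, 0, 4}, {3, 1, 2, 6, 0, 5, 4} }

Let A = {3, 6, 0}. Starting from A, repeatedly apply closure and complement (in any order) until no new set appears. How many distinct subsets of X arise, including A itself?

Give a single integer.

closure: X∖int(X∖A) = X∖{1} = {3, 2, 6, 0, 5, 4}
Let k=closure and c=complement:
  1. A     = {3, 6, 0}
  2. kA    = {3, 2, 6, 0, 5, 4}
  3. cA    = {1, 2, 5, 4}
  4. ckA   = {1}
  5. kcA   = {1, 2, 6, 0, 5, 4}
  6. kckA  = {1, 0, 5, 4}
  7. ckcA  = {3}
  8. ckckA = {3, 2, 6}
  9. kckcA = {3, 5}
  10. kckckA = {3, 2, 6, 5}
  11. ckckcA = {1, 2, 6, 0, 4}
  12. ckckckA = {1, 0, 4}
— saturated at 12

12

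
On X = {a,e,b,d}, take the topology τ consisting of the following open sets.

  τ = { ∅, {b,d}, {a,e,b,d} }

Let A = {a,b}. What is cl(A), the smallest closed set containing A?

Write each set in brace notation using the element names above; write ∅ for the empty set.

{a,e,b,d}

complement {e,d}; its interior ∅; cl(A) = X∖∅ = {a,e,b,d}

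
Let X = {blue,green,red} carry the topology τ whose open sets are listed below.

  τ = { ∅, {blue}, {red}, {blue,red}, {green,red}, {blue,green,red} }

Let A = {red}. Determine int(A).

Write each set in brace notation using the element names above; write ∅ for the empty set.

{red}

opens ⊆ A: ∅, {red}; union → int = {red}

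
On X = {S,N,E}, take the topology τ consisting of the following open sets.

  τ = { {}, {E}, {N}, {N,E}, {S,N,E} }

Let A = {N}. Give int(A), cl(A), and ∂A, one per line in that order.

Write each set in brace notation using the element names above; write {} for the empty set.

opens ⊆ A: {}, {N}; union → int = {N}
complement {S,E}; its interior {E}; cl(A) = X∖{E} = {S,N}
boundary = {S,N} ∖ {N} = {S}

int(A) = {N}
cl(A)  = {S,N}
∂A     = {S}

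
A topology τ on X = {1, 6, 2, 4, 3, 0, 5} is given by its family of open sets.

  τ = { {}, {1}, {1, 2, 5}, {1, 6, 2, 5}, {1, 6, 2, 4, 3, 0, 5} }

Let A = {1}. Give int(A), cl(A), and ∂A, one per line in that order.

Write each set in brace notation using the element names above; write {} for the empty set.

int(A) = {1}
cl(A)  = {1, 6, 2, 4, 3, 0, 5}
∂A     = {6, 2, 4, 3, 0, 5}

opens ⊆ A: {}, {1}; union → int = {1}
complement {6, 2, 4, 3, 0, 5}; its interior {}; cl(A) = X∖{} = {1, 6, 2, 4, 3, 0, 5}
boundary = {1, 6, 2, 4, 3, 0, 5} ∖ {1} = {6, 2, 4, 3, 0, 5}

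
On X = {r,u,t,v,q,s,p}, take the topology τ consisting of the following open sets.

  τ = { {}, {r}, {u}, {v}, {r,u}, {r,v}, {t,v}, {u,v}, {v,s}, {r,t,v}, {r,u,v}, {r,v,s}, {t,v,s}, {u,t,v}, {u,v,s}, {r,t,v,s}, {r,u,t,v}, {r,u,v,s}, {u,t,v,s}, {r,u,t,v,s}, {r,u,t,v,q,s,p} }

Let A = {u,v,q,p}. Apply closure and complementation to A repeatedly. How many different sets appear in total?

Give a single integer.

closure: X∖int(X∖A) = X∖{r} = {u,t,v,q,s,p}
Let k=closure and c=complement:
  1. A     = {u,v,q,p}
  2. kA    = {u,t,v,q,s,p}
  3. cA    = {r,t,s}
  4. ckA   = {r}
  5. kcA   = {r,t,q,s,p}
  6. kckA  = {r,q,p}
  7. ckcA  = {u,v}
  8. ckckA = {u,t,v,s}
— saturated at 8

8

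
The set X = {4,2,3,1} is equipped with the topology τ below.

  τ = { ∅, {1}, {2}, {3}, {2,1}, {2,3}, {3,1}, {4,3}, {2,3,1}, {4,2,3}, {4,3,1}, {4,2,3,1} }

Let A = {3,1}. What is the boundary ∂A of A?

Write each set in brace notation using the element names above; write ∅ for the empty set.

{4}

interior: largest open inside A is {3,1} (from ∅, {3}, {1}, {3,1})
cl via duality: int({4,2}) = {2}, so X∖{2} = {4,3,1}
cl∖int = {4}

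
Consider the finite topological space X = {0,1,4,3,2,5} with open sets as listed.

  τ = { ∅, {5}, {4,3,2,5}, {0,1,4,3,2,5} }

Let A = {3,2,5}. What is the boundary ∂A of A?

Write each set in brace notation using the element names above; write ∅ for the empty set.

opens ⊆ A: ∅, {5}; union → int = {5}
complement {0,1,4}; its interior ∅; cl(A) = X∖∅ = {0,1,4,3,2,5}
boundary = {0,1,4,3,2,5} ∖ {5} = {0,1,4,3,2}

{0,1,4,3,2}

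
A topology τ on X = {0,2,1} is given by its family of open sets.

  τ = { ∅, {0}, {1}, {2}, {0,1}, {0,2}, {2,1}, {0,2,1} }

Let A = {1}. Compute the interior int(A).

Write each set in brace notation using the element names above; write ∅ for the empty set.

U open, U⊆A: ∅, {1}. int(A) = ⋃ = {1}

{1}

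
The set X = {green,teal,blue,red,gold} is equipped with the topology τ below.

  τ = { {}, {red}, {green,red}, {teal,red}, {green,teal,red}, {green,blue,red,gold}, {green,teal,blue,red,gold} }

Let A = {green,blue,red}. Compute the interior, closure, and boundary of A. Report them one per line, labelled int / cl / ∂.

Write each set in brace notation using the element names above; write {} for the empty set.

int(A) = {green,red}
cl(A)  = {green,teal,blue,red,gold}
∂A     = {teal,blue,gold}

U open, U⊆A: {}, {red}, {green,red}. int(A) = ⋃ = {green,red}
X∖A={teal,gold}, int(X∖A)={}, hence cl(A)={green,teal,blue,red,gold}
∂A: remove int from cl → {teal,blue,gold}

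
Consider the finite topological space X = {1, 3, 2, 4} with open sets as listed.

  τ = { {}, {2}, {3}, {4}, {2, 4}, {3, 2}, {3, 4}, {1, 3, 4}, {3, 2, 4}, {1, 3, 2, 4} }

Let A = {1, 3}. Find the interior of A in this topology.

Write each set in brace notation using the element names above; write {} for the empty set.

open subsets of A: {}, {3}; so int(A) = {3}

{3}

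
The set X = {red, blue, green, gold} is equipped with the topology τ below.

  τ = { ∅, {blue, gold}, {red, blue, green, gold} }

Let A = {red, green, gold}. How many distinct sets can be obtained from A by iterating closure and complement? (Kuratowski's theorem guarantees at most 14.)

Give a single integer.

complement {blue}; its interior ∅; cl(A) = X∖∅ = {red, blue, green, gold}
With k = closure, c = complement:
  1. A     = {red, green, gold}
  2. kA    = {red, blue, green, gold}
  3. cA    = {blue}
  4. ckA   = ∅
k, c of each give nothing new

4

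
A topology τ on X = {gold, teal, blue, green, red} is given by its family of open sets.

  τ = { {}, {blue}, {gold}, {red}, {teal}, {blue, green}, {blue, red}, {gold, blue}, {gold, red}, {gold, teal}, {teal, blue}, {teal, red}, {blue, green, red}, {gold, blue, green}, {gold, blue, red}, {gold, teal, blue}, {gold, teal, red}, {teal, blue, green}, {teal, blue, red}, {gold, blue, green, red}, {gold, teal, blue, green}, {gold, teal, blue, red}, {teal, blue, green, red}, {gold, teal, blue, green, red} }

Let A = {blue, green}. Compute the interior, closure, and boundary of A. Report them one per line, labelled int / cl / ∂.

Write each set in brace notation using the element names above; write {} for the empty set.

int(A) = {blue, green}
cl(A)  = {blue, green}
∂A     = {}

interior: largest open inside A is {blue, green} (from {}, {blue}, {blue, green})
cl via duality: int({gold, teal, red}) = {gold, teal, red}, so X∖{gold, teal, red} = {blue, green}
cl∖int = {}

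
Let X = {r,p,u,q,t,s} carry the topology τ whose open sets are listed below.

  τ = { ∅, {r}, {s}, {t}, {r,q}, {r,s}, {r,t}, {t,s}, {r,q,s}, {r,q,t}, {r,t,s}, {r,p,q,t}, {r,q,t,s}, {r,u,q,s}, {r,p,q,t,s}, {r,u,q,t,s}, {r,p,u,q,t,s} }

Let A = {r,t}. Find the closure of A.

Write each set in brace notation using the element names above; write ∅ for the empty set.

{r,p,u,q,t}

complement {p,u,q,s}; its interior {s}; cl(A) = X∖{s} = {r,p,u,q,t}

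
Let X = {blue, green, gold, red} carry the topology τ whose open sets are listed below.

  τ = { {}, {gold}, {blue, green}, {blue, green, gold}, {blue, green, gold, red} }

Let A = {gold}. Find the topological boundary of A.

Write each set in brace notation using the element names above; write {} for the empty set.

{red}

open subsets of A: {}, {gold}; so int(A) = {gold}
closure: X∖int(X∖A) = X∖{blue, green} = {gold, red}
∂A = {gold, red} minus {gold} = {red}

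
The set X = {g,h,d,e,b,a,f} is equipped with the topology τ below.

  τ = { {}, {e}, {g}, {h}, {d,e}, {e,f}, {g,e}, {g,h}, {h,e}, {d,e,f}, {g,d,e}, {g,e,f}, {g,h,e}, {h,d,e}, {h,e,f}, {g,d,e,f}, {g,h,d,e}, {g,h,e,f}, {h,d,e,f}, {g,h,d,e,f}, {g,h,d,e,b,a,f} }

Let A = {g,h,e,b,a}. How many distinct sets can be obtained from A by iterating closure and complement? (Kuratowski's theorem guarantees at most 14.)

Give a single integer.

6

cl via duality: int({d,f}) = {}, so X∖{} = {g,h,d,e,b,a,f}
Write k for closure, c for complement:
  1. A     = {g,h,e,b,a}
  2. kA    = {g,h,d,e,b,a,f}
  3. cA    = {d,f}
  4. ckA   = {}
  5. kcA   = {d,b,a,f}
  6. ckcA  = {g,h,e}
applying k or c yields no new set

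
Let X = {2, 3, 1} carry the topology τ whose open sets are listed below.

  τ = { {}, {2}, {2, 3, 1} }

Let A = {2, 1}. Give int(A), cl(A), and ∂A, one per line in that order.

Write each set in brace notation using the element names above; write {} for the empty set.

open subsets of A: {}, {2}; so int(A) = {2}
closure: X∖int(X∖A) = X∖{} = {2, 3, 1}
∂A = {2, 3, 1} minus {2} = {3, 1}

int(A) = {2}
cl(A)  = {2, 3, 1}
∂A     = {3, 1}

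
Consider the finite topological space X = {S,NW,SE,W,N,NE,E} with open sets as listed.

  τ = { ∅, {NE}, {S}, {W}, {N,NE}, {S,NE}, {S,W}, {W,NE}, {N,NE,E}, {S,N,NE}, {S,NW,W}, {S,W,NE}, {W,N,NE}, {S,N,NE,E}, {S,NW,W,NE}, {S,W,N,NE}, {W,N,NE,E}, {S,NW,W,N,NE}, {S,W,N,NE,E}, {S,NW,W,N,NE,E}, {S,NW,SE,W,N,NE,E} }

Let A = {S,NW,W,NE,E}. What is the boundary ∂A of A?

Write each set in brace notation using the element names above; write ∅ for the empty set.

{SE,N,E}

interior: largest open inside A is {S,NW,W,NE} (from ∅, {S}, {NE}, {W}, {W,NE}, {S,NE}, {S,W}, {S,NW,W}, {S,W,NE}, {S,NW,W,NE})
cl via duality: int({SE,N}) = ∅, so X∖∅ = {S,NW,SE,W,N,NE,E}
cl∖int = {SE,N,E}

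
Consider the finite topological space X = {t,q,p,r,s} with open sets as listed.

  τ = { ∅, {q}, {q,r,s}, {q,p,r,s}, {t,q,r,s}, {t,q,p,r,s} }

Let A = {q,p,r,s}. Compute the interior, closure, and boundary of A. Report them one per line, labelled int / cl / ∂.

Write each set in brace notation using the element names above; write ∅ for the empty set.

U open, U⊆A: ∅, {q}, {q,r,s}, {q,p,r,s}. int(A) = ⋃ = {q,p,r,s}
X∖A={t}, int(X∖A)=∅, hence cl(A)={t,q,p,r,s}
∂A: remove int from cl → {t}

int(A) = {q,p,r,s}
cl(A)  = {t,q,p,r,s}
∂A     = {t}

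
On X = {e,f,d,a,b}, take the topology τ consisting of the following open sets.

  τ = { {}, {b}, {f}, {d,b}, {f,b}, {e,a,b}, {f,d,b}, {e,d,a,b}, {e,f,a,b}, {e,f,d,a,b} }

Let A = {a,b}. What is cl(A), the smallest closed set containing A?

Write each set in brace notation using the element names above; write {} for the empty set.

X∖A={e,f,d}, int(X∖A)={f}, hence cl(A)={e,d,a,b}

{e,d,a,b}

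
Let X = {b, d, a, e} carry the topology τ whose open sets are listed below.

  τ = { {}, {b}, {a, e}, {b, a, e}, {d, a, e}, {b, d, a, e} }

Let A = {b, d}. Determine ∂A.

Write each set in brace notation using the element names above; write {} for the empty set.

opens ⊆ A: {}, {b}; union → int = {b}
complement {a, e}; its interior {a, e}; cl(A) = X∖{a, e} = {b, d}
boundary = {b, d} ∖ {b} = {d}

{d}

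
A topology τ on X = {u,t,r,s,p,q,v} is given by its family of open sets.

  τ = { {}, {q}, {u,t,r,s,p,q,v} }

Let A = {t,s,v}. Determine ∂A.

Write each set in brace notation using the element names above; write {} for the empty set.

open subsets of A: {}; so int(A) = {}
closure: X∖int(X∖A) = X∖{q} = {u,t,r,s,p,v}
∂A = {u,t,r,s,p,v} minus {} = {u,t,r,s,p,v}

{u,t,r,s,p,v}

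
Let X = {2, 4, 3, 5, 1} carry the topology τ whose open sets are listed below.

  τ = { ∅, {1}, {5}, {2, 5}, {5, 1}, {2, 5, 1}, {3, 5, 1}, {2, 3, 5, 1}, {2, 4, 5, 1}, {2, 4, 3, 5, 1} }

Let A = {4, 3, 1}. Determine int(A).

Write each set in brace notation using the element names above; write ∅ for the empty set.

{1}

U open, U⊆A: ∅, {1}. int(A) = ⋃ = {1}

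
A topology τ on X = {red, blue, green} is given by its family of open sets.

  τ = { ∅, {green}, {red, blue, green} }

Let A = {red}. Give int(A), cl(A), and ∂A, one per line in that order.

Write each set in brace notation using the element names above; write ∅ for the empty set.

open subsets of A: ∅; so int(A) = ∅
closure: X∖int(X∖A) = X∖{green} = {red, blue}
∂A = {red, blue} minus ∅ = {red, blue}

int(A) = ∅
cl(A)  = {red, blue}
∂A     = {red, blue}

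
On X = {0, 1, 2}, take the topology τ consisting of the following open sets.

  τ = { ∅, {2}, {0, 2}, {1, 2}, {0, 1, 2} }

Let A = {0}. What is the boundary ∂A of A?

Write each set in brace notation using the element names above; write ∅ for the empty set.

{0}

U open, U⊆A: ∅. int(A) = ⋃ = ∅
X∖A={1, 2}, int(X∖A)={1, 2}, hence cl(A)={0}
∂A: remove int from cl → {0}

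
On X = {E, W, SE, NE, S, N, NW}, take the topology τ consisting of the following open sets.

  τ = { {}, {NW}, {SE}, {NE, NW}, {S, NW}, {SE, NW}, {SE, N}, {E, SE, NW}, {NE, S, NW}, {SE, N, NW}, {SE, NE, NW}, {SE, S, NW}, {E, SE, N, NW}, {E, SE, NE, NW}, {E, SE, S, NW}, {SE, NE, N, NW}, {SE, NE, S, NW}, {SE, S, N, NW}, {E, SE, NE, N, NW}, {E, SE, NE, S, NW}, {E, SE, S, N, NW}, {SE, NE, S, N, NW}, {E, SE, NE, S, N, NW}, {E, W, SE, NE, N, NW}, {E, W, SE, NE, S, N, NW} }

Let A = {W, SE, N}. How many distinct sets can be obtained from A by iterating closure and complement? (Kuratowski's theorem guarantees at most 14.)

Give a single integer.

6

complement {E, NE, S, NW}; its interior {NE, S, NW}; cl(A) = X∖{NE, S, NW} = {E, W, SE, N}
With k = closure, c = complement:
  1. A     = {W, SE, N}
  2. kA    = {E, W, SE, N}
  3. cA    = {E, NE, S, NW}
  4. ckA   = {NE, S, NW}
  5. kcA   = {E, W, NE, S, NW}
  6. ckcA  = {SE, N}
k, c of each give nothing new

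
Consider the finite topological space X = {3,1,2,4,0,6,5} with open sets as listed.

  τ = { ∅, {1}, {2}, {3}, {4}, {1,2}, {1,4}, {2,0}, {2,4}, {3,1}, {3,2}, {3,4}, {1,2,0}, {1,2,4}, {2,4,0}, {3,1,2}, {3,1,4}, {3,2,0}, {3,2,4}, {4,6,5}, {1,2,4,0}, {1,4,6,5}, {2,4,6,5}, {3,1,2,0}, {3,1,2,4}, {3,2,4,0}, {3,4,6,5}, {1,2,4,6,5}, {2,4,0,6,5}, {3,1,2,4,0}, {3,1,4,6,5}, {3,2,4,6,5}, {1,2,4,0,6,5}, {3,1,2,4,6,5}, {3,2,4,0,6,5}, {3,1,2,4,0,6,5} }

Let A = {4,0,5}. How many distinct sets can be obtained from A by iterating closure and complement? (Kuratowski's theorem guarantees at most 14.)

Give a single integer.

closure: X∖int(X∖A) = X∖{3,1,2} = {4,0,6,5}
Let k=closure and c=complement:
  1. A     = {4,0,5}
  2. kA    = {4,0,6,5}
  3. cA    = {3,1,2,6}
  4. ckA   = {3,1,2}
  5. kcA   = {3,1,2,0,6,5}
  6. kckA  = {3,1,2,0}
  7. ckcA  = {4}
  8. ckckA = {4,6,5}
— saturated at 8

8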